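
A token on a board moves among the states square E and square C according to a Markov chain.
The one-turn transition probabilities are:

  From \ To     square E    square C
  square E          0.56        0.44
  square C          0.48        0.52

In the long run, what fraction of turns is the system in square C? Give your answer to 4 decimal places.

0.4783

Let the stationary distribution be π with π = πP and π_1 + π_2 = 1.
π_1 = 0.56·π_1 + 0.48·π_2
Solving with the normalization constraint gives π = (0.5217, 0.4783).
So the stationary probability of square C is 0.4783.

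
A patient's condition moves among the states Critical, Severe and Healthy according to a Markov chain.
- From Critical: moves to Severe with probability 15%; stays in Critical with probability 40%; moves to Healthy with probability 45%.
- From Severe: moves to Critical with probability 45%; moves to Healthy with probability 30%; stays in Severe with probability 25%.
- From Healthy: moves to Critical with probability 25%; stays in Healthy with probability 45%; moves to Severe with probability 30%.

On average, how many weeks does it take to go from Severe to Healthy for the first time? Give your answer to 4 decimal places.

Let t(s) be the expected number of weeks to first reach Healthy from state s, with t(Healthy) = 0. Conditioning on the first week:
t(Critical) = 1 + 0.4·t(Critical) + 0.15·t(Severe)
t(Severe) = 1 + 0.45·t(Critical) + 0.25·t(Severe)
Solving: t(Critical) = 2.3529, t(Severe) = 2.7451.
Expected weeks from Severe to Healthy: 2.7451.

2.7451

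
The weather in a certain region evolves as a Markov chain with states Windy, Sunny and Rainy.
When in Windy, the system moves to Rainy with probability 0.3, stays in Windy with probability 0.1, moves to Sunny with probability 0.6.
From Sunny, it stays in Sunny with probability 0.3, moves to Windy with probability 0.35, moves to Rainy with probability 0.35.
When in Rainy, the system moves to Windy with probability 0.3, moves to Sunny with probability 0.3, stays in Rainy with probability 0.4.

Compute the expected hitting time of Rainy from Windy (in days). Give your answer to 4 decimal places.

Let t(s) be the expected number of days to first reach Rainy from state s, with t(Rainy) = 0. Conditioning on the first day:
t(Windy) = 1 + 0.1·t(Windy) + 0.6·t(Sunny)
t(Sunny) = 1 + 0.35·t(Windy) + 0.3·t(Sunny)
Solving: t(Windy) = 3.0952, t(Sunny) = 2.9762.
Expected days from Windy to Rainy: 3.0952.

3.0952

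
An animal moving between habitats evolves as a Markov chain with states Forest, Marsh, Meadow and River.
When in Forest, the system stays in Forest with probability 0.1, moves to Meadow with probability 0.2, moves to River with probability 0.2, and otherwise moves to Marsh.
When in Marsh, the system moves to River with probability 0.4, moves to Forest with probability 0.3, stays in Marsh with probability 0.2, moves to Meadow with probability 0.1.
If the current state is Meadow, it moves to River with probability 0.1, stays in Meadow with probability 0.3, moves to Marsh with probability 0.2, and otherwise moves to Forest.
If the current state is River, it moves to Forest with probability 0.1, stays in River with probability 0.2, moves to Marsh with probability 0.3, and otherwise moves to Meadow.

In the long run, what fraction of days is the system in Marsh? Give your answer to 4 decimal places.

Let the stationary distribution be π with π = πP and π_1 + π_2 + π_3 + π_4 = 1.
π_1 = 0.1·π_1 + 0.3·π_2 + 0.4·π_3 + 0.1·π_4
π_2 = 0.5·π_1 + 0.2·π_2 + 0.2·π_3 + 0.3·π_4
π_3 = 0.2·π_1 + 0.1·π_2 + 0.3·π_3 + 0.4·π_4
Solving with the normalization constraint gives π = (0.2311, 0.2928, 0.2418, 0.2344).
So the stationary probability of Marsh is 0.2928.

0.2928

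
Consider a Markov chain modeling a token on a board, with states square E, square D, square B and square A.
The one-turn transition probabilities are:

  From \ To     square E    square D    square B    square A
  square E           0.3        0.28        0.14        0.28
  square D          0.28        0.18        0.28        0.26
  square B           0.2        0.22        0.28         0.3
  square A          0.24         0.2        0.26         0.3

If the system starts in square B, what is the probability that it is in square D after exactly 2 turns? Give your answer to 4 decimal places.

Propagate the distribution vector 2 turns from square B.
After 0 turns: (0.0000, 0.0000, 1.0000, 0.0000)
After 1 turn: (0.2000, 0.2200, 0.2800, 0.3000)
After 2 turns: (0.2496, 0.2172, 0.2460, 0.2872)
P(in square D after 2 turns) = 0.2172

0.2172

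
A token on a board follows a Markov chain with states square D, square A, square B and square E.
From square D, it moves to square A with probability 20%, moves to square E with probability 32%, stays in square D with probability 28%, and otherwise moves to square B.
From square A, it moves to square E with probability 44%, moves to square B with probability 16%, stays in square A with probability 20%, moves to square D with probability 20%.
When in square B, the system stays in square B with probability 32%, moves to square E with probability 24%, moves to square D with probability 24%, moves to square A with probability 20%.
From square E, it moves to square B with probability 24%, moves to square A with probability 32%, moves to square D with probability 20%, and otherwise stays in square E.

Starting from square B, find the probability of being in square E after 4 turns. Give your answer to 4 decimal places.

Propagate the distribution vector 4 turns from square B.
After 0 turns: (0.0000, 0.0000, 1.0000, 0.0000)
After 1 turn: (0.2400, 0.2000, 0.3200, 0.2400)
After 2 turns: (0.2320, 0.2288, 0.2400, 0.2992)
After 3 turns: (0.2282, 0.2359, 0.2316, 0.3043)
After 4 turns: (0.2275, 0.2365, 0.2305, 0.3054)
P(in square E after 4 turns) = 0.3054

0.3054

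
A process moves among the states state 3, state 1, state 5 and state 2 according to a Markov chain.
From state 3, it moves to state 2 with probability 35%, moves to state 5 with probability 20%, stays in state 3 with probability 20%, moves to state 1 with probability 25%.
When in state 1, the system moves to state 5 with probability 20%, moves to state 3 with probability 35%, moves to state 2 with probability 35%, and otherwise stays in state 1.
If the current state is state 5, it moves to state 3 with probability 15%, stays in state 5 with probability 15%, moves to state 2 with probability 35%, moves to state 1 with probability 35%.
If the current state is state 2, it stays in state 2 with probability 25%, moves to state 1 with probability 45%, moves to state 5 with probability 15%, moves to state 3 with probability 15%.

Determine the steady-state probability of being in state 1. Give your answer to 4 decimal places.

Let the stationary distribution be π with π = πP and π_1 + π_2 + π_3 + π_4 = 1.
π_1 = 0.2·π_1 + 0.35·π_2 + 0.15·π_3 + 0.15·π_4
π_2 = 0.25·π_1 + 0.1·π_2 + 0.35·π_3 + 0.45·π_4
π_3 = 0.2·π_1 + 0.2·π_2 + 0.15·π_3 + 0.15·π_4
Solving with the normalization constraint gives π = (0.2185, 0.2880, 0.1753, 0.3182).
So the stationary probability of state 1 is 0.2880.

0.2880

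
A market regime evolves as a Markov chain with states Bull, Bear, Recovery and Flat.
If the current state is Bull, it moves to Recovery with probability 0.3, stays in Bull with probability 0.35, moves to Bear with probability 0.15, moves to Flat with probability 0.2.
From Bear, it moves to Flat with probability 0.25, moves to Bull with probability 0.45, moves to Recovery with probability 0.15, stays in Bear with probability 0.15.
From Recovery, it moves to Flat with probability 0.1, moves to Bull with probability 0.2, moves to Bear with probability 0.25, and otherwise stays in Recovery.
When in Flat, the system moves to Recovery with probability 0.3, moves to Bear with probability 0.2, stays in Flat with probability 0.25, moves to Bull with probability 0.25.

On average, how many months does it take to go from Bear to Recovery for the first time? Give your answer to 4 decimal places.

Let t(s) be the expected number of months to first reach Recovery from state s, with t(Recovery) = 0. Conditioning on the first month:
t(Bull) = 1 + 0.35·t(Bull) + 0.15·t(Bear) + 0.2·t(Flat)
t(Bear) = 1 + 0.45·t(Bull) + 0.15·t(Bear) + 0.25·t(Flat)
t(Flat) = 1 + 0.25·t(Bull) + 0.2·t(Bear) + 0.25·t(Flat)
Solving: t(Bull) = 3.6251, t(Bear) = 4.1703, t(Flat) = 3.6538.
Expected months from Bear to Recovery: 4.1703.

4.1703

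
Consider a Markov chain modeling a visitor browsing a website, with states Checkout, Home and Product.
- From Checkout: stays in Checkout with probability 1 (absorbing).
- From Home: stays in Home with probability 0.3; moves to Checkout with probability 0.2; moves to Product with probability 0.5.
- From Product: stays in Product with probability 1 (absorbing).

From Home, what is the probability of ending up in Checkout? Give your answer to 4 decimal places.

0.2857

Let h(s) be the probability of absorption at Checkout starting from transient state s. Then h(Checkout) = 1 and h(Product) = 0. By first-step analysis:
h(Home) = 0.2·1 + 0.3·h(Home) + 0.5·0
Solving: h(Home) = 0.2857.
Starting from Home, the probability is 0.2857.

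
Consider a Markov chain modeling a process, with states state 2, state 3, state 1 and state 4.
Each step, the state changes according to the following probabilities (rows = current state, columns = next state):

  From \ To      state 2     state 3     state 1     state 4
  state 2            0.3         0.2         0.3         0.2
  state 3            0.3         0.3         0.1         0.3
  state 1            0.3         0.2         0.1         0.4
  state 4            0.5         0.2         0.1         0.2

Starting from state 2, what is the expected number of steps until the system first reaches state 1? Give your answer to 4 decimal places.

Let t(s) be the expected number of steps to first reach state 1 from state s, with t(state 1) = 0. Conditioning on the first step:
t(state 2) = 1 + 0.3·t(state 2) + 0.2·t(state 3) + 0.2·t(state 4)
t(state 3) = 1 + 0.3·t(state 2) + 0.3·t(state 3) + 0.3·t(state 4)
t(state 4) = 1 + 0.5·t(state 2) + 0.2·t(state 3) + 0.2·t(state 4)
Solving: t(state 2) = 4.7368, t(state 3) = 5.8947, t(state 4) = 5.6842.
Expected steps from state 2 to state 1: 4.7368.

4.7368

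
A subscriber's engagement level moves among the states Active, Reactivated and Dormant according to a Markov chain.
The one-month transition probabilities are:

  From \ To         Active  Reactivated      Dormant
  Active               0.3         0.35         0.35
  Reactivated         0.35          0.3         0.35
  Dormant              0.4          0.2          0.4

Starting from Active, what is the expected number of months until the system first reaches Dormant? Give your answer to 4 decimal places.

2.8571

Let t(s) be the expected number of months to first reach Dormant from state s, with t(Dormant) = 0. Conditioning on the first month:
t(Active) = 1 + 0.3·t(Active) + 0.35·t(Reactivated)
t(Reactivated) = 1 + 0.35·t(Active) + 0.3·t(Reactivated)
Solving: t(Active) = 2.8571, t(Reactivated) = 2.8571.
Expected months from Active to Dormant: 2.8571.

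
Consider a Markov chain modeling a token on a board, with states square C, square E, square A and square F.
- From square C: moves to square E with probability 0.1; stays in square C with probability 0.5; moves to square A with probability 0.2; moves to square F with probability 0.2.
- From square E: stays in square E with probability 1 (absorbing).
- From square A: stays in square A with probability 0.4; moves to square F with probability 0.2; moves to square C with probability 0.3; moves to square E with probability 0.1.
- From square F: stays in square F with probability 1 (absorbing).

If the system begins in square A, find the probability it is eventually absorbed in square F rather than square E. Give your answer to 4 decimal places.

0.6667

Let h(s) be the probability of absorption at square F starting from transient state s. Then h(square F) = 1 and h(square E) = 0. By first-step analysis:
h(square C) = 0.5·h(square C) + 0.1·0 + 0.2·h(square A) + 0.2·1
h(square A) = 0.3·h(square C) + 0.1·0 + 0.4·h(square A) + 0.2·1
Solving: h(square C) = 0.6667, h(square A) = 0.6667.
Starting from square A, the probability is 0.6667.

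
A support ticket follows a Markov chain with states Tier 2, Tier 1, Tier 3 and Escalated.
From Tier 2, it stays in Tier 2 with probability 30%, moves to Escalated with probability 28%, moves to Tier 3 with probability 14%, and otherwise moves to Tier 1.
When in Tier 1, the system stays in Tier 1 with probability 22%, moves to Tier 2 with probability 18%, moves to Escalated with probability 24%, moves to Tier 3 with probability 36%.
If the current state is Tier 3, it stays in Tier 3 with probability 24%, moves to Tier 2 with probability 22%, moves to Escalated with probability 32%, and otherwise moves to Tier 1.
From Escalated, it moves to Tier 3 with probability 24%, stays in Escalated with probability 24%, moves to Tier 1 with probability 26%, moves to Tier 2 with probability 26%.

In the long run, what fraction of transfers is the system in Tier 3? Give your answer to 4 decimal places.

Let the stationary distribution be π with π = πP and π_1 + π_2 + π_3 + π_4 = 1.
π_1 = 0.3·π_1 + 0.18·π_2 + 0.22·π_3 + 0.26·π_4
π_2 = 0.28·π_1 + 0.22·π_2 + 0.22·π_3 + 0.26·π_4
π_3 = 0.14·π_1 + 0.36·π_2 + 0.24·π_3 + 0.24·π_4
Solving with the normalization constraint gives π = (0.2402, 0.2452, 0.2454, 0.2692).
So the stationary probability of Tier 3 is 0.2454.

0.2454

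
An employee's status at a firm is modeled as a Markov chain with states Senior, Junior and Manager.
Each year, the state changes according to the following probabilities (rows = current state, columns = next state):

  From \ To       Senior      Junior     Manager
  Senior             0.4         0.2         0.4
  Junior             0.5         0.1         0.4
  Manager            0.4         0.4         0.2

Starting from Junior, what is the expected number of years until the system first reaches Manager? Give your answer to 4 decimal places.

2.5000

Let t(s) be the expected number of years to first reach Manager from state s, with t(Manager) = 0. Conditioning on the first year:
t(Senior) = 1 + 0.4·t(Senior) + 0.2·t(Junior)
t(Junior) = 1 + 0.5·t(Senior) + 0.1·t(Junior)
Solving: t(Senior) = 2.5000, t(Junior) = 2.5000.
Expected years from Junior to Manager: 2.5000.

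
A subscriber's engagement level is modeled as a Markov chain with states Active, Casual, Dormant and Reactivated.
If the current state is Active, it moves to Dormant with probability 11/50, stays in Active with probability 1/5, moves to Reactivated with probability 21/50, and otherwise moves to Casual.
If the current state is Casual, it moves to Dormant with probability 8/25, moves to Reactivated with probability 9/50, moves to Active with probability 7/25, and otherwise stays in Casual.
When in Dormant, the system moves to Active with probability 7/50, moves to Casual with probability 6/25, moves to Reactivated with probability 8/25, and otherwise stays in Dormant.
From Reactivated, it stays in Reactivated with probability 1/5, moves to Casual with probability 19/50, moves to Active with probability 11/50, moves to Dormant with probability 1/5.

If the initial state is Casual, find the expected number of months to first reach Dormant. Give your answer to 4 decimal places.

Let t(s) be the expected number of months to first reach Dormant from state s, with t(Dormant) = 0. Conditioning on the first month:
t(Active) = 1 + 0.2·t(Active) + 0.16·t(Casual) + 0.42·t(Reactivated)
t(Casual) = 1 + 0.28·t(Active) + 0.22·t(Casual) + 0.18·t(Reactivated)
t(Reactivated) = 1 + 0.22·t(Active) + 0.38·t(Casual) + 0.2·t(Reactivated)
Solving: t(Active) = 4.2011, t(Casual) = 3.7570, t(Reactivated) = 4.1899.
Expected months from Casual to Dormant: 3.7570.

3.7570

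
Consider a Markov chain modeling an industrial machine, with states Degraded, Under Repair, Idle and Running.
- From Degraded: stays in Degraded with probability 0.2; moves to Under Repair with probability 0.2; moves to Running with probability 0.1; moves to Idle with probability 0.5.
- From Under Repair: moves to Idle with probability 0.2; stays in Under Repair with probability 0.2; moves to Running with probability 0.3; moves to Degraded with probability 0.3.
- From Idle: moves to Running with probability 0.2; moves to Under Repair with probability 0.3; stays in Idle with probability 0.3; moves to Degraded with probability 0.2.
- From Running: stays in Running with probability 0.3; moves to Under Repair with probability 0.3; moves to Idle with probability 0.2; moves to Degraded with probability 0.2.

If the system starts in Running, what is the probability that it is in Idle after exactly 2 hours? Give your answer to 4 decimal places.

0.2800

Propagate the distribution vector 2 hours from Running.
After 0 hours: (0.0000, 0.0000, 0.0000, 1.0000)
After 1 hour: (0.2000, 0.3000, 0.2000, 0.3000)
After 2 hours: (0.2300, 0.2500, 0.2800, 0.2400)
P(in Idle after 2 hours) = 0.2800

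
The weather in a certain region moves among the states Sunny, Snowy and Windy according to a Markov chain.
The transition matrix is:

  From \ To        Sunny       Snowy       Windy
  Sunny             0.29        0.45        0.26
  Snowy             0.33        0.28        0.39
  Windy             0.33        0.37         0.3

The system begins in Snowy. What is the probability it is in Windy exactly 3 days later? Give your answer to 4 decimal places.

Propagate the distribution vector 3 days from Snowy.
After 0 days: (0.0000, 1.0000, 0.0000)
After 1 day: (0.3300, 0.2800, 0.3900)
After 2 days: (0.3168, 0.3712, 0.3120)
After 3 days: (0.3173, 0.3619, 0.3207)
P(in Windy after 3 days) = 0.3207

0.3207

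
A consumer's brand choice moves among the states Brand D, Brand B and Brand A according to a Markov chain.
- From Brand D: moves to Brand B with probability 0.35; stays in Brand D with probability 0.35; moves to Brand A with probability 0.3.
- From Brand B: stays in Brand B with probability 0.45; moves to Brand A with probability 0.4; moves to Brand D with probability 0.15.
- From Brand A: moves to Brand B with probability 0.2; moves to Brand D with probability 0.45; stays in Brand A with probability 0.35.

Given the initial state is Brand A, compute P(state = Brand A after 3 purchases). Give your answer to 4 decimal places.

0.3486

Propagate the distribution vector 3 purchases from Brand A.
After 0 purchases: (0.0000, 0.0000, 1.0000)
After 1 purchase: (0.4500, 0.2000, 0.3500)
After 2 purchases: (0.3450, 0.3175, 0.3375)
After 3 purchases: (0.3203, 0.3311, 0.3486)
P(in Brand A after 3 purchases) = 0.3486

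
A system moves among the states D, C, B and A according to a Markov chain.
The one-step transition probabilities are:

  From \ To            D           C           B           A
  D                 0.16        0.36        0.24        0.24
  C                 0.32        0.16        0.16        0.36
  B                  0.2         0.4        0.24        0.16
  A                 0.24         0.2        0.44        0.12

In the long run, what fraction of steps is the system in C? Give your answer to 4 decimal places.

0.2787

Let the stationary distribution be π with π = πP and π_1 + π_2 + π_3 + π_4 = 1.
π_1 = 0.16·π_1 + 0.32·π_2 + 0.2·π_3 + 0.24·π_4
π_2 = 0.36·π_1 + 0.16·π_2 + 0.4·π_3 + 0.2·π_4
π_3 = 0.24·π_1 + 0.16·π_2 + 0.24·π_3 + 0.44·π_4
Solving with the normalization constraint gives π = (0.2331, 0.2787, 0.2628, 0.2254).
So the stationary probability of C is 0.2787.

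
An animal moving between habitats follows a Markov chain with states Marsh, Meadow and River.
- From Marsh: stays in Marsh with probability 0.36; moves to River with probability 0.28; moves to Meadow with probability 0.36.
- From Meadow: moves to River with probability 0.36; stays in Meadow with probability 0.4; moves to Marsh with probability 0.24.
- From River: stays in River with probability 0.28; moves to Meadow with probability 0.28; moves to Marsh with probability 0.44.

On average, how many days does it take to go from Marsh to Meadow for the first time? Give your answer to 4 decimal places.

Let t(s) be the expected number of days to first reach Meadow from state s, with t(Meadow) = 0. Conditioning on the first day:
t(Marsh) = 1 + 0.36·t(Marsh) + 0.28·t(River)
t(River) = 1 + 0.44·t(Marsh) + 0.28·t(River)
Solving: t(Marsh) = 2.9621, t(River) = 3.1991.
Expected days from Marsh to Meadow: 2.9621.

2.9621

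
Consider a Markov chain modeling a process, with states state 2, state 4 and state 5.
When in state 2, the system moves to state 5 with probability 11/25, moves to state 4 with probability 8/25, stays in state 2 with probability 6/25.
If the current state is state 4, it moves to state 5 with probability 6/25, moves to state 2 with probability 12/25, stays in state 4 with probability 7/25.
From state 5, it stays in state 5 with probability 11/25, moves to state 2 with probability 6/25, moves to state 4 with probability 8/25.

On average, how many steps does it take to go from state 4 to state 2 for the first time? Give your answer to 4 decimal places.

2.4510

Let t(s) be the expected number of steps to first reach state 2 from state s, with t(state 2) = 0. Conditioning on the first step:
t(state 4) = 1 + 0.28·t(state 4) + 0.24·t(state 5)
t(state 5) = 1 + 0.32·t(state 4) + 0.44·t(state 5)
Solving: t(state 4) = 2.4510, t(state 5) = 3.1863.
Expected steps from state 4 to state 2: 2.4510.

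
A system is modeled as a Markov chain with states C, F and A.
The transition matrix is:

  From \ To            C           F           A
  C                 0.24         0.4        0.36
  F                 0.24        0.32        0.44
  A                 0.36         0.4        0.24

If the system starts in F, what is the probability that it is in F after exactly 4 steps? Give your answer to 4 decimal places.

0.3704

Propagate the distribution vector 4 steps from F.
After 0 steps: (0.0000, 1.0000, 0.0000)
After 1 step: (0.2400, 0.3200, 0.4400)
After 2 steps: (0.2928, 0.3744, 0.3328)
After 3 steps: (0.2799, 0.3700, 0.3500)
After 4 steps: (0.2820, 0.3704, 0.3476)
P(in F after 4 steps) = 0.3704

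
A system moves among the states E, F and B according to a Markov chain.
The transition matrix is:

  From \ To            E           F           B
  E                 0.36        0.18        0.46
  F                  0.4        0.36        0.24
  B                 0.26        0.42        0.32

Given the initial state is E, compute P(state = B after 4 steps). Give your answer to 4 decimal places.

Propagate the distribution vector 4 steps from E.
After 0 steps: (1.0000, 0.0000, 0.0000)
After 1 step: (0.3600, 0.1800, 0.4600)
After 2 steps: (0.3212, 0.3228, 0.3560)
After 3 steps: (0.3373, 0.3235, 0.3391)
After 4 steps: (0.3390, 0.3196, 0.3413)
P(in B after 4 steps) = 0.3413

0.3413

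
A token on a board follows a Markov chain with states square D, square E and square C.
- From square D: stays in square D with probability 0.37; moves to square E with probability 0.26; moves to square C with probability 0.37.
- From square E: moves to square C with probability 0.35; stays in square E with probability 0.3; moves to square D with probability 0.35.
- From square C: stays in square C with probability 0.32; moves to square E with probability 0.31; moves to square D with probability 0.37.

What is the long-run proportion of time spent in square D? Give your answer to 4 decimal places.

Let the stationary distribution be π with π = πP and π_1 + π_2 + π_3 = 1.
π_1 = 0.37·π_1 + 0.35·π_2 + 0.37·π_3
π_2 = 0.26·π_1 + 0.3·π_2 + 0.31·π_3
Solving with the normalization constraint gives π = (0.3642, 0.2889, 0.3469).
So the stationary probability of square D is 0.3642.

0.3642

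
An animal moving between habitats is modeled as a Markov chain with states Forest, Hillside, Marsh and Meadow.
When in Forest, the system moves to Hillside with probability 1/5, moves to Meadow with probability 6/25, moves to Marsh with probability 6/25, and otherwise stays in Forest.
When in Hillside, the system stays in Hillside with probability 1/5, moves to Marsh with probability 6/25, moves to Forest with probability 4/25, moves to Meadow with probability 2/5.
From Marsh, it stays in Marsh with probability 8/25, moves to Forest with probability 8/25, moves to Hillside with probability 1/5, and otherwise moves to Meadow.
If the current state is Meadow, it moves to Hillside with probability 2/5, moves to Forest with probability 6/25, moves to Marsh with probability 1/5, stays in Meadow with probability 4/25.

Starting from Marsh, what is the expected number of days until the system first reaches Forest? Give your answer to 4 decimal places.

3.7946

Let t(s) be the expected number of days to first reach Forest from state s, with t(Forest) = 0. Conditioning on the first day:
t(Hillside) = 1 + 0.2·t(Hillside) + 0.24·t(Marsh) + 0.4·t(Meadow)
t(Marsh) = 1 + 0.2·t(Hillside) + 0.32·t(Marsh) + 0.16·t(Meadow)
t(Meadow) = 1 + 0.4·t(Hillside) + 0.2·t(Marsh) + 0.16·t(Meadow)
Solving: t(Hillside) = 4.5089, t(Marsh) = 3.7946, t(Meadow) = 4.2411.
Expected days from Marsh to Forest: 3.7946.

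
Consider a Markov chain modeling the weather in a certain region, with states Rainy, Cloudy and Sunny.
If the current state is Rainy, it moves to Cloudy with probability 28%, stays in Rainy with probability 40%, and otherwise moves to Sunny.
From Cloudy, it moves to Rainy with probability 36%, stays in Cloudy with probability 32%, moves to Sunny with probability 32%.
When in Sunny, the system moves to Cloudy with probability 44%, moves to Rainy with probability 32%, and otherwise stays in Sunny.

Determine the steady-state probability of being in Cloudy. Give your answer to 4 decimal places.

0.3410

Let the stationary distribution be π with π = πP and π_1 + π_2 + π_3 = 1.
π_1 = 0.4·π_1 + 0.36·π_2 + 0.32·π_3
π_2 = 0.28·π_1 + 0.32·π_2 + 0.44·π_3
Solving with the normalization constraint gives π = (0.3627, 0.3410, 0.2963).
So the stationary probability of Cloudy is 0.3410.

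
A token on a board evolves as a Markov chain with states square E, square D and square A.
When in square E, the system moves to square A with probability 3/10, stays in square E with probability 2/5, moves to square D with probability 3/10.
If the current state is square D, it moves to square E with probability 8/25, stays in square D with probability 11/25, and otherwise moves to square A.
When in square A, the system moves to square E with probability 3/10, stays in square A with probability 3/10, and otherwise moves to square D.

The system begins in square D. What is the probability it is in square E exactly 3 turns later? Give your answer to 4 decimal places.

0.3418

Propagate the distribution vector 3 turns from square D.
After 0 turns: (0.0000, 1.0000, 0.0000)
After 1 turn: (0.3200, 0.4400, 0.2400)
After 2 turns: (0.3408, 0.3856, 0.2736)
After 3 turns: (0.3418, 0.3813, 0.2769)
P(in square E after 3 turns) = 0.3418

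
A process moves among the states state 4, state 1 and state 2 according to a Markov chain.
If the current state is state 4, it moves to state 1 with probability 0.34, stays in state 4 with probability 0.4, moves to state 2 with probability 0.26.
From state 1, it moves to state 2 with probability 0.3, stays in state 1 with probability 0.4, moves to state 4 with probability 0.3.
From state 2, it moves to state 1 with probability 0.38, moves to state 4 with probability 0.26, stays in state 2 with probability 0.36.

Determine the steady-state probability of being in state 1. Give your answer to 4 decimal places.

0.3747

Let the stationary distribution be π with π = πP and π_1 + π_2 + π_3 = 1.
π_1 = 0.4·π_1 + 0.3·π_2 + 0.26·π_3
π_2 = 0.34·π_1 + 0.4·π_2 + 0.38·π_3
Solving with the normalization constraint gives π = (0.3198, 0.3747, 0.3055).
So the stationary probability of state 1 is 0.3747.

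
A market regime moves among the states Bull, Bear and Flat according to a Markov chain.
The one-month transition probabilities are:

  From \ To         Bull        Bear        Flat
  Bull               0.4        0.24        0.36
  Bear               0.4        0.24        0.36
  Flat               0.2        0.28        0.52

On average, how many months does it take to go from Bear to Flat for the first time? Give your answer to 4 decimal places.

Let t(s) be the expected number of months to first reach Flat from state s, with t(Flat) = 0. Conditioning on the first month:
t(Bull) = 1 + 0.4·t(Bull) + 0.24·t(Bear)
t(Bear) = 1 + 0.4·t(Bull) + 0.24·t(Bear)
Solving: t(Bull) = 2.7778, t(Bear) = 2.7778.
Expected months from Bear to Flat: 2.7778.

2.7778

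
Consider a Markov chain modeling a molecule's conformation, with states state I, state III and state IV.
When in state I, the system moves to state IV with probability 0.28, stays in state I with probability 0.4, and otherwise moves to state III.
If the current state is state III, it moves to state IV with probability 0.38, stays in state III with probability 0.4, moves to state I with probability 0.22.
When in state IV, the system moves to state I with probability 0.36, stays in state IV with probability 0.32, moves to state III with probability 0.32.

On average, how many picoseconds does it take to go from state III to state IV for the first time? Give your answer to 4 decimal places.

2.8315

Let t(s) be the expected number of picoseconds to first reach state IV from state s, with t(state IV) = 0. Conditioning on the first picosecond:
t(state I) = 1 + 0.4·t(state I) + 0.32·t(state III)
t(state III) = 1 + 0.22·t(state I) + 0.4·t(state III)
Solving: t(state I) = 3.1768, t(state III) = 2.8315.
Expected picoseconds from state III to state IV: 2.8315.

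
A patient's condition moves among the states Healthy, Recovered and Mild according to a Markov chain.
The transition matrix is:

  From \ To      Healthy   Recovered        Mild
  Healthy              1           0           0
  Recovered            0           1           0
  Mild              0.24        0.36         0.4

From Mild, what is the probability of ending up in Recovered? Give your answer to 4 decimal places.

Let h(s) be the probability of absorption at Recovered starting from transient state s. Then h(Recovered) = 1 and h(Healthy) = 0. By first-step analysis:
h(Mild) = 0.24·0 + 0.36·1 + 0.4·h(Mild)
Solving: h(Mild) = 0.6000.
Starting from Mild, the probability is 0.6000.

0.6000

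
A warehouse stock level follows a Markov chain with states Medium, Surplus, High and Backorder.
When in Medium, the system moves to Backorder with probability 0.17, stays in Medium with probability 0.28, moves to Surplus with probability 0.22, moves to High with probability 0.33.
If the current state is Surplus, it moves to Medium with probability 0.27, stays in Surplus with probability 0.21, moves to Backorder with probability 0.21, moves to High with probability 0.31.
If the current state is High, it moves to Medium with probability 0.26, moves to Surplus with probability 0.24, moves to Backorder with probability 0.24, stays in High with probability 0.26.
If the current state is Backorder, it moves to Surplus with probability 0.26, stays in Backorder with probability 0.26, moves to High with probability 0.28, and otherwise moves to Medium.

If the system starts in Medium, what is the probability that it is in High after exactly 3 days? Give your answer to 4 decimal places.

Propagate the distribution vector 3 days from Medium.
After 0 days: (1.0000, 0.0000, 0.0000, 0.0000)
After 1 day: (0.2800, 0.2200, 0.3300, 0.1700)
After 2 days: (0.2576, 0.2312, 0.2940, 0.2172)
After 3 days: (0.2544, 0.2323, 0.2939, 0.2194)
P(in High after 3 days) = 0.2939

0.2939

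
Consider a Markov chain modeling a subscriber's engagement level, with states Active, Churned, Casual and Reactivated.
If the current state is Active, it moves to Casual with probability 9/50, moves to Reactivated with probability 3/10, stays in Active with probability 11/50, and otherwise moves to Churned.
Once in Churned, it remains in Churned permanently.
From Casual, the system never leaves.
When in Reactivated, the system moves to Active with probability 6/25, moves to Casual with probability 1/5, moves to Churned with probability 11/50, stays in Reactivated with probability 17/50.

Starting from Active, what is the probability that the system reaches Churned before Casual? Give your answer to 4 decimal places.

0.5962

Let h(s) be the probability of absorption at Churned starting from transient state s. Then h(Churned) = 1 and h(Casual) = 0. By first-step analysis:
h(Active) = 0.22·h(Active) + 0.3·1 + 0.18·0 + 0.3·h(Reactivated)
h(Reactivated) = 0.24·h(Active) + 0.22·1 + 0.2·0 + 0.34·h(Reactivated)
Solving: h(Active) = 0.5962, h(Reactivated) = 0.5501.
Starting from Active, the probability is 0.5962.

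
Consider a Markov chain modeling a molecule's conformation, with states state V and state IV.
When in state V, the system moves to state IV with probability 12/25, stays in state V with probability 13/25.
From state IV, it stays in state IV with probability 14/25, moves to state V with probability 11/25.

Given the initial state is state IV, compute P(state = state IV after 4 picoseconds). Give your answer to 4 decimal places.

Propagate the distribution vector 4 picoseconds from state IV.
After 0 picoseconds: (0.0000, 1.0000)
After 1 picosecond: (0.4400, 0.5600)
After 2 picoseconds: (0.4752, 0.5248)
After 3 picoseconds: (0.4780, 0.5220)
After 4 picoseconds: (0.4782, 0.5218)
P(in state IV after 4 picoseconds) = 0.5218

0.5218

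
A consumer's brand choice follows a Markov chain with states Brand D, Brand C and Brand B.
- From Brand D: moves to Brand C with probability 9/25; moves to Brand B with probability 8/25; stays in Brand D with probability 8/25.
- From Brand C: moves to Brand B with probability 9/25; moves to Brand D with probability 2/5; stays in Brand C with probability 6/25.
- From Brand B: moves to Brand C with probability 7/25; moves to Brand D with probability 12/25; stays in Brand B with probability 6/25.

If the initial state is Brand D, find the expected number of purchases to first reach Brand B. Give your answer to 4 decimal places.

3.0043

Let t(s) be the expected number of purchases to first reach Brand B from state s, with t(Brand B) = 0. Conditioning on the first purchase:
t(Brand D) = 1 + 0.32·t(Brand D) + 0.36·t(Brand C)
t(Brand C) = 1 + 0.4·t(Brand D) + 0.24·t(Brand C)
Solving: t(Brand D) = 3.0043, t(Brand C) = 2.8970.
Expected purchases from Brand D to Brand B: 3.0043.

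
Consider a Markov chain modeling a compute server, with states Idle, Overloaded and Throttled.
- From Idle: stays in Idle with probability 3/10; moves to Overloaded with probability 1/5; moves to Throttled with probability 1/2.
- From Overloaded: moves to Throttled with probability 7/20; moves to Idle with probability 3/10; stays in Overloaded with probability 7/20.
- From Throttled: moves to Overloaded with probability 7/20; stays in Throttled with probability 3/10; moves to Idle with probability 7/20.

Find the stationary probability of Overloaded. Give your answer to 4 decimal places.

Let the stationary distribution be π with π = πP and π_1 + π_2 + π_3 = 1.
π_1 = 0.3·π_1 + 0.3·π_2 + 0.35·π_3
π_2 = 0.2·π_1 + 0.35·π_2 + 0.35·π_3
Solving with the normalization constraint gives π = (0.3189, 0.3022, 0.3789).
So the stationary probability of Overloaded is 0.3022.

0.3022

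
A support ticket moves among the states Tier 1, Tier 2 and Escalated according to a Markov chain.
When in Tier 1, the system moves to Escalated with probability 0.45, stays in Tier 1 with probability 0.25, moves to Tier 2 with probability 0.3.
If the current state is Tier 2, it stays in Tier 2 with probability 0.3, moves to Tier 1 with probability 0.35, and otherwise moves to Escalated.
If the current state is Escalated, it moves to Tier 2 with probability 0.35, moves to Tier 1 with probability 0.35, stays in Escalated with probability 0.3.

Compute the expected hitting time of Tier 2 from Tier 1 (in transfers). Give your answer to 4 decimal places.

3.1293

Let t(s) be the expected number of transfers to first reach Tier 2 from state s, with t(Tier 2) = 0. Conditioning on the first transfer:
t(Tier 1) = 1 + 0.25·t(Tier 1) + 0.45·t(Escalated)
t(Escalated) = 1 + 0.35·t(Tier 1) + 0.3·t(Escalated)
Solving: t(Tier 1) = 3.1293, t(Escalated) = 2.9932.
Expected transfers from Tier 1 to Tier 2: 3.1293.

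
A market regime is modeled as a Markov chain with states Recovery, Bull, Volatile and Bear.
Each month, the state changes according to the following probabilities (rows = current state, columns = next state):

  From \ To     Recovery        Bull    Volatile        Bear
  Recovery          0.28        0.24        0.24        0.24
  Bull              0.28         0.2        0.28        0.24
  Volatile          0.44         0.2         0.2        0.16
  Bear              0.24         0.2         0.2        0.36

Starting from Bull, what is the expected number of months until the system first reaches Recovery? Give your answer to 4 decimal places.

Let t(s) be the expected number of months to first reach Recovery from state s, with t(Recovery) = 0. Conditioning on the first month:
t(Bull) = 1 + 0.2·t(Bull) + 0.28·t(Volatile) + 0.24·t(Bear)
t(Volatile) = 1 + 0.2·t(Bull) + 0.2·t(Volatile) + 0.16·t(Bear)
t(Bear) = 1 + 0.2·t(Bull) + 0.2·t(Volatile) + 0.36·t(Bear)
Solving: t(Bull) = 3.2418, t(Volatile) = 2.7473, t(Bear) = 3.4341.
Expected months from Bull to Recovery: 3.2418.

3.2418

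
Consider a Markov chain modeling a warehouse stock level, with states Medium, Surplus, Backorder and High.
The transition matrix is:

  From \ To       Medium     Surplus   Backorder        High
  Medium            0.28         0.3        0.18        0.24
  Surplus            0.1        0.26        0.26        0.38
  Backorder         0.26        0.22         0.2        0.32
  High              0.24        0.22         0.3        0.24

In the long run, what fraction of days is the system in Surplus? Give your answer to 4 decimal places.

0.2474

Let the stationary distribution be π with π = πP and π_1 + π_2 + π_3 + π_4 = 1.
π_1 = 0.28·π_1 + 0.1·π_2 + 0.26·π_3 + 0.24·π_4
π_2 = 0.3·π_1 + 0.26·π_2 + 0.22·π_3 + 0.22·π_4
π_3 = 0.18·π_1 + 0.26·π_2 + 0.2·π_3 + 0.3·π_4
Solving with the normalization constraint gives π = (0.2189, 0.2474, 0.2398, 0.2938).
So the stationary probability of Surplus is 0.2474.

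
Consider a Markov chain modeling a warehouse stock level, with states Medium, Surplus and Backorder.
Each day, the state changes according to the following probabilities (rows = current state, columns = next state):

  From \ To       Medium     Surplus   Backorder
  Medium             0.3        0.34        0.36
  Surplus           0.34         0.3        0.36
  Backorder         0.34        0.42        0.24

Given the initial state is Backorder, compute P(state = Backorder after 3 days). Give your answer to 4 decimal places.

Propagate the distribution vector 3 days from Backorder.
After 0 days: (0.0000, 0.0000, 1.0000)
After 1 day: (0.3400, 0.4200, 0.2400)
After 2 days: (0.3264, 0.3424, 0.3312)
After 3 days: (0.3269, 0.3528, 0.3203)
P(in Backorder after 3 days) = 0.3203

0.3203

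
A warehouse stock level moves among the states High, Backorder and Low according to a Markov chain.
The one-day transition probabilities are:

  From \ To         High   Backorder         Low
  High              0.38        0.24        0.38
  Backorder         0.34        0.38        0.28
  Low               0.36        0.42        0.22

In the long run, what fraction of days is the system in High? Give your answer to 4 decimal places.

0.3604

Let the stationary distribution be π with π = πP and π_1 + π_2 + π_3 = 1.
π_1 = 0.38·π_1 + 0.34·π_2 + 0.36·π_3
π_2 = 0.24·π_1 + 0.38·π_2 + 0.42·π_3
Solving with the normalization constraint gives π = (0.3604, 0.3415, 0.2981).
So the stationary probability of High is 0.3604.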